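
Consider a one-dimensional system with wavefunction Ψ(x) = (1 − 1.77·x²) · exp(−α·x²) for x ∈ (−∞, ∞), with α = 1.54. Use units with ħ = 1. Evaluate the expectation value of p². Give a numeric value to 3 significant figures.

4.93

p² Ψ = −ħ² d²Ψ/dx²; ⟨p²⟩ = −ħ² ∫ Ψ*·Ψ'' dx / ∫|Ψ|² dx.
Expand each integrand as polynomial × e^(−2αx²) and use ∫x^(2j)·e^(−2αx²) dx = (2j−1)!!/(4α)^j · √(π/(2α)), odd powers → 0; here √(π/(2α)) = 1.0099. Differentiate with the product rule, d/dx e^(−αx²) = −2αx·e^(−αx²).
State is unnormalized: ∫|Ψ|² dx = 0.67971, and ∫Ψ*·(−ħ² Ψ'') dx = 3.3480, so ⟨p²⟩ = 3.3480 / 0.67971.
⟨p²⟩ = 4.9256.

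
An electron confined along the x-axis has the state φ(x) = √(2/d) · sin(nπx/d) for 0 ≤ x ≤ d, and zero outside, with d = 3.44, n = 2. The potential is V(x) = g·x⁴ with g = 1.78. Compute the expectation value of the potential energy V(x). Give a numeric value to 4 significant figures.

43.78

⟨V⟩ = ∫ V(x)·|φ|² dx.
With sin²θ = (1 − cos2θ)/2 on 0 ≤ x ≤ d: ∫sin²(nπx/d) dx = d/2, ∫x·sin²(nπx/d) dx = d²/4, ∫x²·sin²(nπx/d) dx = d³·(1/6 − 1/(4n²π²)); higher powers xᵏ the same way, integrating xᵏ·cos(2nπx/d) by parts.
⟨V⟩ = 43.778.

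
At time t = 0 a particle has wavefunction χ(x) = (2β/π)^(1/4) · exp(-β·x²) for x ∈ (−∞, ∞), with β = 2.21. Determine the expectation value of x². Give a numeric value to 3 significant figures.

0.113

⟨x²⟩ = ∫ x²·|χ|² dx (integrals over the domain).
Gaussian moments: ∫x^(2j)·e^(−2βx²) dx = (2j−1)!!/(4β)^j · √(π/(2β)), odd powers integrate to 0; here √(π/(2β)) = 0.84307.
⟨x²⟩ = 0.11312.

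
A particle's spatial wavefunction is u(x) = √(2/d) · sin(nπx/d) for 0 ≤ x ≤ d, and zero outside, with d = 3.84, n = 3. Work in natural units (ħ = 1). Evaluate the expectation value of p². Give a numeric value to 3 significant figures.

6.02

p² u = −ħ² d²u/dx²; ⟨p²⟩ = −ħ² ∫ u*·u'' dx.
d/dx sin(nπx/d) = (nπ/d)·cos(nπx/d) and d²/dx² sin(nπx/d) = −(nπ/d)²·sin(nπx/d); on 0 ≤ x ≤ d, ∫sin²(nπx/d) dx = d/2 and ∫sin(nπx/d)·cos(nπx/d) dx = 0.
⟨p²⟩ = 6.0239.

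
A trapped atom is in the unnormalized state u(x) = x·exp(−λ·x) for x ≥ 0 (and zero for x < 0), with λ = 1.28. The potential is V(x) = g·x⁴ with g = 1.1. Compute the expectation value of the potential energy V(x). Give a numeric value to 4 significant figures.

⟨V⟩ = ∫ V(x)·|u|² dx / ∫|u|² dx.
Every integrand reduces to terms xʲ·e^(−2λx) on [0, ∞); use ∫₀^∞ xʲ·e^(−2λx) dx = j!/(2λ)^(j+1).
State is unnormalized: ∫|u|² dx = 0.11921, and ∫u*·V(x)·u dx = 1.0991, so ⟨V⟩ = 1.0991 / 0.11921.
⟨V⟩ = 9.2201.

9.220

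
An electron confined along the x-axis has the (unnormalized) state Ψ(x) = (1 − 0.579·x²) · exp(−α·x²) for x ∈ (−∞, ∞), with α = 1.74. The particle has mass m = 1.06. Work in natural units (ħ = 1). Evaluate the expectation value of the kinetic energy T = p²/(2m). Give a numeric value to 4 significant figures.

1.167

T = −(ħ²/2m) d²/dx², so ⟨T⟩ = −(ħ²/2m) ∫ Ψ*·Ψ'' dx / ∫|Ψ|² dx; with m = 1.06.
Expand each integrand as polynomial × e^(−2αx²) and use ∫x^(2j)·e^(−2αx²) dx = (2j−1)!!/(4α)^j · √(π/(2α)), odd powers → 0; here √(π/(2α)) = 0.95013. Differentiate with the product rule, d/dx e^(−αx²) = −2αx·e^(−αx²).
State is unnormalized: ∫|Ψ|² dx = 0.81178, and ∫Ψ*·(−ħ²/2m · Ψ'') dx = 0.94735, so ⟨T⟩ = 0.94735 / 0.81178.
⟨T⟩ = 1.1670.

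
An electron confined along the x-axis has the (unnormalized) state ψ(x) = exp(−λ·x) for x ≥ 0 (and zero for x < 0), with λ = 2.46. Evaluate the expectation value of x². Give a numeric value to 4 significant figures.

⟨x²⟩ = ∫ x²·|ψ|² dx / ∫|ψ|² dx (integrals over the domain).
Every integrand reduces to terms xʲ·e^(−2λx) on [0, ∞); use ∫₀^∞ xʲ·e^(−2λx) dx = j!/(2λ)^(j+1).
State is unnormalized: ∫|ψ|² dx = 0.20325, and ∫ψ*·x²·ψ dx = 0.016793, so ⟨x²⟩ = 0.016793 / 0.20325.
⟨x²⟩ = 0.082623.

0.08262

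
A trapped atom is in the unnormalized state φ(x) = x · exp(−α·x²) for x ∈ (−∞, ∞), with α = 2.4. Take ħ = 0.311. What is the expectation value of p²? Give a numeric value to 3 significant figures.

p² φ = −ħ² d²φ/dx²; ⟨p²⟩ = −ħ² ∫ φ*·φ'' dx / ∫|φ|² dx.
Expand each integrand as polynomial × e^(−2αx²) and use ∫x^(2j)·e^(−2αx²) dx = (2j−1)!!/(4α)^j · √(π/(2α)), odd powers → 0; here √(π/(2α)) = 0.80901. Differentiate with the product rule, d/dx e^(−αx²) = −2αx·e^(−αx²).
State is unnormalized: ∫|φ|² dx = 0.084272, and ∫φ*·(−ħ² φ'') dx = 0.058686, so ⟨p²⟩ = 0.058686 / 0.084272.
⟨p²⟩ = 0.69639.

0.696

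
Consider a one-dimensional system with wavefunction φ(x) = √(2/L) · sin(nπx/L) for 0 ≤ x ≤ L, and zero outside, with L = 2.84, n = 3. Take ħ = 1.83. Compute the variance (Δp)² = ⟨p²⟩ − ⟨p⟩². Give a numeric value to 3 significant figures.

36.9

Compute ⟨p⟩ and ⟨p²⟩ separately; (Δp)² = ⟨p²⟩ − ⟨p⟩².
d/dx sin(nπx/L) = (nπ/L)·cos(nπx/L) and d²/dx² sin(nπx/L) = −(nπ/L)²·sin(nπx/L); on 0 ≤ x ≤ L, ∫sin²(nπx/L) dx = L/2 and ∫sin(nπx/L)·cos(nπx/L) dx = 0.
⟨p⟩ = 0.0000 and ⟨p²⟩ = 36.881.
(Δp)² = 36.881 − (0.0000)² = 36.881.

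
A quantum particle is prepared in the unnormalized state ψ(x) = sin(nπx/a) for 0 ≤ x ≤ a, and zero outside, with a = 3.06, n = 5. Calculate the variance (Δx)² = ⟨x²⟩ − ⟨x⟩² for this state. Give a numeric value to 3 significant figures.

Compute ⟨x⟩ and ⟨x²⟩ separately, then (Δx)² = ⟨x²⟩ − ⟨x⟩².
With sin²θ = (1 − cos2θ)/2 on 0 ≤ x ≤ a: ∫sin²(nπx/a) dx = a/2, ∫x·sin²(nπx/a) dx = a²/4, ∫x²·sin²(nπx/a) dx = a³·(1/6 − 1/(4n²π²)); higher powers xᵏ the same way, integrating xᵏ·cos(2nπx/a) by parts.
Normalization: ∫|ψ|² dx = 1.5300.
⟨x⟩ = 1.5300 and ⟨x²⟩ = 3.1022.
(Δx)² = 3.1022 − (1.5300)² = 0.76133.

0.761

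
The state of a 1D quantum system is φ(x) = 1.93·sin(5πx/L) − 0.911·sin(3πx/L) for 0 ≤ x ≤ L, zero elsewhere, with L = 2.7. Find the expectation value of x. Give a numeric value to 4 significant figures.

1.350

⟨x⟩ = ∫ x·|φ|² dx / ∫|φ|² dx (integrals over the domain).
On 0 ≤ x ≤ L (j ≠ l): ∫sin²(jπx/L) dx = L/2, ∫sin(jπx/L)·sin(lπx/L) dx = 0; diagonal moments ∫x·sin²(jπx/L) dx = L²/4, ∫x²·sin²(jπx/L) dx = L³·(1/6 − 1/(4j²π²)); cross terms ∫x·sin(jπx/L)·sin(lπx/L) dx = 0 for j + l even and −4jlL²/(π²(j² − l²)²) for j + l odd, ∫x²·sin(jπx/L)·sin(lπx/L) dx = (−1)^(j+l)·4jlL³/(π²(j² − l²)²); higher powers the same way via product-to-sum and parts.
State is unnormalized: ∫|φ|² dx = 6.1490, and ∫φ*·x·φ dx = 8.3012, so ⟨x⟩ = 8.3012 / 6.1490.
⟨x⟩ = 1.3500.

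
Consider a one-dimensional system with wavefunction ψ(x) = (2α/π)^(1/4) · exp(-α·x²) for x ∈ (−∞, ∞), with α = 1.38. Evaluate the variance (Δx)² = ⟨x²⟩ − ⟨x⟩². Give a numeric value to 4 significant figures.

0.1812

Compute ⟨x⟩ and ⟨x²⟩ separately, then (Δx)² = ⟨x²⟩ − ⟨x⟩².
Gaussian moments: ∫x^(2j)·e^(−2αx²) dx = (2j−1)!!/(4α)^j · √(π/(2α)), odd powers integrate to 0; here √(π/(2α)) = 1.0669.
⟨x⟩ = 0.0000 and ⟨x²⟩ = 0.18116.
(Δx)² = 0.18116 − (0.0000)² = 0.18116.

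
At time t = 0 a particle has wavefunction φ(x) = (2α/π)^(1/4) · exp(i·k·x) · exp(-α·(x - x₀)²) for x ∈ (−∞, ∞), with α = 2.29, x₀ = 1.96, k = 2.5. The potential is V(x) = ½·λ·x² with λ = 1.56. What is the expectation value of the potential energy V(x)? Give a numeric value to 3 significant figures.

3.08

⟨V⟩ = ∫ V(x)·|φ|² dx.
Gaussian moments (u = x − x₀): ∫u^(2j)·e^(−2αu²) du = (2j−1)!!/(4α)^j · √(π/(2α)), odd powers integrate to 0; here √(π/(2α)) = 0.82821.
⟨V⟩ = 3.0816.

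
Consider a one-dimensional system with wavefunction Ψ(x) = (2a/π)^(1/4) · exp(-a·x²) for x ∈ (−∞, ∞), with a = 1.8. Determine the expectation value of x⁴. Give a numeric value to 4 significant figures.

⟨x⁴⟩ = ∫ x⁴·|Ψ|² dx (integrals over the domain).
Gaussian moments: ∫x^(2j)·e^(−2ax²) dx = (2j−1)!!/(4a)^j · √(π/(2a)), odd powers integrate to 0; here √(π/(2a)) = 0.93417.
⟨x⁴⟩ = 0.057870.

0.05787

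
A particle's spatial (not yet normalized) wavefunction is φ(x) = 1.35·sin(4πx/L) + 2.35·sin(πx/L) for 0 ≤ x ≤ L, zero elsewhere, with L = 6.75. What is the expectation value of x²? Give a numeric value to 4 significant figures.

⟨x²⟩ = ∫ x²·|φ|² dx / ∫|φ|² dx (integrals over the domain).
On 0 ≤ x ≤ L (j ≠ l): ∫sin²(jπx/L) dx = L/2, ∫sin(jπx/L)·sin(lπx/L) dx = 0; diagonal moments ∫x·sin²(jπx/L) dx = L²/4, ∫x²·sin²(jπx/L) dx = L³·(1/6 − 1/(4j²π²)); cross terms ∫x·sin(jπx/L)·sin(lπx/L) dx = 0 for j + l even and −4jlL²/(π²(j² − l²)²) for j + l odd, ∫x²·sin(jπx/L)·sin(lπx/L) dx = (−1)^(j+l)·4jlL³/(π²(j² − l²)²); higher powers the same way via product-to-sum and parts.
State is unnormalized: ∫|φ|² dx = 24.789, and ∫φ*·x²·φ dx = 318.52, so ⟨x²⟩ = 318.52 / 24.789.
⟨x²⟩ = 12.849.

12.85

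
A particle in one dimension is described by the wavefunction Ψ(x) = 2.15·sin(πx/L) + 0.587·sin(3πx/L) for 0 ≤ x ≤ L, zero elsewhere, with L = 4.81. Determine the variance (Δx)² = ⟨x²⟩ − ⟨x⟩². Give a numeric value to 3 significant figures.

1.27

Compute ⟨x⟩ and ⟨x²⟩ separately, then (Δx)² = ⟨x²⟩ − ⟨x⟩².
On 0 ≤ x ≤ L (j ≠ l): ∫sin²(jπx/L) dx = L/2, ∫sin(jπx/L)·sin(lπx/L) dx = 0; diagonal moments ∫x·sin²(jπx/L) dx = L²/4, ∫x²·sin²(jπx/L) dx = L³·(1/6 − 1/(4j²π²)); cross terms ∫x·sin(jπx/L)·sin(lπx/L) dx = 0 for j + l even and −4jlL²/(π²(j² − l²)²) for j + l odd, ∫x²·sin(jπx/L)·sin(lπx/L) dx = (−1)^(j+l)·4jlL³/(π²(j² − l²)²); higher powers the same way via product-to-sum and parts.
Normalization: ∫|Ψ|² dx = 11.946.
⟨x⟩ = 2.4050 and ⟨x²⟩ = 7.0589.
(Δx)² = 7.0589 − (2.4050)² = 1.2749.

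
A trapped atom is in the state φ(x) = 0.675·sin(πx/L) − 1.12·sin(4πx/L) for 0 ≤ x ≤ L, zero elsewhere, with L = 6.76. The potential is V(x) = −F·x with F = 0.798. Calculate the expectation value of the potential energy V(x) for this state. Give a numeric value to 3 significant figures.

-2.77

⟨V⟩ = ∫ V(x)·|φ|² dx / ∫|φ|² dx.
On 0 ≤ x ≤ L (j ≠ l): ∫sin²(jπx/L) dx = L/2, ∫sin(jπx/L)·sin(lπx/L) dx = 0; diagonal moments ∫x·sin²(jπx/L) dx = L²/4, ∫x²·sin²(jπx/L) dx = L³·(1/6 − 1/(4j²π²)); cross terms ∫x·sin(jπx/L)·sin(lπx/L) dx = 0 for j + l even and −4jlL²/(π²(j² − l²)²) for j + l odd, ∫x²·sin(jπx/L)·sin(lπx/L) dx = (−1)^(j+l)·4jlL³/(π²(j² − l²)²); higher powers the same way via product-to-sum and parts.
State is unnormalized: ∫|φ|² dx = 5.7799, and ∫φ*·V(x)·φ dx = -15.987, so ⟨V⟩ = -15.987 / 5.7799.
⟨V⟩ = -2.7660.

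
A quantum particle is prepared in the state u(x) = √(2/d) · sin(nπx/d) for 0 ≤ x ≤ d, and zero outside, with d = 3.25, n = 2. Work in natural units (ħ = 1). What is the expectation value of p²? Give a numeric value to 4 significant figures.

3.738

p² u = −ħ² d²u/dx²; ⟨p²⟩ = −ħ² ∫ u*·u'' dx.
d/dx sin(nπx/d) = (nπ/d)·cos(nπx/d) and d²/dx² sin(nπx/d) = −(nπ/d)²·sin(nπx/d); on 0 ≤ x ≤ d, ∫sin²(nπx/d) dx = d/2 and ∫sin(nπx/d)·cos(nπx/d) dx = 0.
⟨p²⟩ = 3.7376.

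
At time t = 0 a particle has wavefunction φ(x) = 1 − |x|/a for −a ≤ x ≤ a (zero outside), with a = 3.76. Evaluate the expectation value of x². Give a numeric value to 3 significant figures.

1.41

⟨x²⟩ = ∫ x²·|φ|² dx / ∫|φ|² dx (integrals over the domain).
φ is even, so ∫ over [−a, a] = 2∫₀ᵃ with φ = 1 − x/a there: ∫₀ᵃ (1 − x/a)² dx = a/3, ∫₀ᵃ x²(1 − x/a)² dx = a³/30, ∫₀ᵃ x⁴(1 − x/a)² dx = a⁵/105.
State is unnormalized: ∫|φ|² dx = 2.5067, and ∫φ*·x²·φ dx = 3.5438, so ⟨x²⟩ = 3.5438 / 2.5067.
⟨x²⟩ = 1.4138.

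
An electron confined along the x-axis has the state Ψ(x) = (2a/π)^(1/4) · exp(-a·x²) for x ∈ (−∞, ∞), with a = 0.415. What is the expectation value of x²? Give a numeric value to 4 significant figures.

⟨x²⟩ = ∫ x²·|Ψ|² dx (integrals over the domain).
Gaussian moments: ∫x^(2j)·e^(−2ax²) dx = (2j−1)!!/(4a)^j · √(π/(2a)), odd powers integrate to 0; here √(π/(2a)) = 1.9455.
⟨x²⟩ = 0.60241.

0.6024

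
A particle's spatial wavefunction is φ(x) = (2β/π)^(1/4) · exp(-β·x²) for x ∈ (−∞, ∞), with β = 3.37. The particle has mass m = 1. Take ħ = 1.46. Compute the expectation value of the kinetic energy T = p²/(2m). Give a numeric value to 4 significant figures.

3.592

T = −(ħ²/2m) d²/dx², so ⟨T⟩ = −(ħ²/2m) ∫ φ*·φ'' dx; with m = 1.
Gaussian moments: ∫x^(2j)·e^(−2βx²) dx = (2j−1)!!/(4β)^j · √(π/(2β)), odd powers integrate to 0; here √(π/(2β)) = 0.68272. Derivatives: d/dx e^(−βx²) = −2βx·e^(−βx²), d²/dx² e^(−βx²) = (4β²x² − 2β)·e^(−βx²).
⟨T⟩ = 3.5917.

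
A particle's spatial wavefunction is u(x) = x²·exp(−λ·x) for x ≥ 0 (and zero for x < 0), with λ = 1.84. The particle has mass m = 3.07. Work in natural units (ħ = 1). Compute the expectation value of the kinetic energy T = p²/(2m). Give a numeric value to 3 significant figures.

0.184

T = −(ħ²/2m) d²/dx², so ⟨T⟩ = −(ħ²/2m) ∫ u*·u'' dx / ∫|u|² dx; with m = 3.07.
Differentiate x²·exp(−λ·x) with the product rule; every integrand then reduces to terms xʲ·e^(−2λx) on [0, ∞), with ∫₀^∞ xʲ·e^(−2λx) dx = j!/(2λ)^(j+1).
State is unnormalized: ∫|u|² dx = 0.035561, and ∫u*·(−ħ²/2m · u'') dx = 0.0065361, so ⟨T⟩ = 0.0065361 / 0.035561.
⟨T⟩ = 0.18380.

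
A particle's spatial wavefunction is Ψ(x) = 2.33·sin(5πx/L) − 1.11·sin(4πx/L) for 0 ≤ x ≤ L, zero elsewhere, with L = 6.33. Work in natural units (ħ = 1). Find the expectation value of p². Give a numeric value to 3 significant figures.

5.75

p² Ψ = −ħ² d²Ψ/dx²; ⟨p²⟩ = −ħ² ∫ Ψ*·Ψ'' dx / ∫|Ψ|² dx.
d²/dx² sin(jπx/L) = −(jπ/L)²·sin(jπx/L); on 0 ≤ x ≤ L, ∫sin²(jπx/L) dx = L/2 and ∫sin(jπx/L)·sin(lπx/L) dx = 0 for j ≠ l, so only diagonal terms survive in ∫|Ψ|² and ∫Ψ·Ψ″; ∫Ψ·Ψ′ dx = [Ψ²/2] between the walls = 0.
State is unnormalized: ∫|Ψ|² dx = 21.082, and ∫Ψ*·(−ħ² Ψ'') dx = 121.18, so ⟨p²⟩ = 121.18 / 21.082.
⟨p²⟩ = 5.7478.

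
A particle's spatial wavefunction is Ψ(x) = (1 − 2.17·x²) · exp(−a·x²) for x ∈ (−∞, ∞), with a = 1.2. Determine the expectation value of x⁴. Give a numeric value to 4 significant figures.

0.6671

⟨x⁴⟩ = ∫ x⁴·|Ψ|² dx / ∫|Ψ|² dx (integrals over the domain).
Expand each integrand as polynomial × e^(−2ax²) and use ∫x^(2j)·e^(−2ax²) dx = (2j−1)!!/(4a)^j · √(π/(2a)), odd powers → 0; here √(π/(2a)) = 1.1441.
State is unnormalized: ∫|Ψ|² dx = 0.81114, and ∫Ψ*·x⁴·Ψ dx = 0.54114, so ⟨x⁴⟩ = 0.54114 / 0.81114.
⟨x⁴⟩ = 0.66713.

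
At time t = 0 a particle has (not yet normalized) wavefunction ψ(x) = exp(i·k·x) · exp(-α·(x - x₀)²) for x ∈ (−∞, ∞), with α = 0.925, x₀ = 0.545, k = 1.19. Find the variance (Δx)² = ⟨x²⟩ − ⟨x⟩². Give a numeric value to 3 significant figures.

0.270

Compute ⟨x⟩ and ⟨x²⟩ separately, then (Δx)² = ⟨x²⟩ − ⟨x⟩².
Gaussian moments (u = x − x₀): ∫u^(2j)·e^(−2αu²) du = (2j−1)!!/(4α)^j · √(π/(2α)), odd powers integrate to 0; here √(π/(2α)) = 1.3031.
Normalization: ∫|ψ|² dx = 1.3031.
⟨x⟩ = 0.54500 and ⟨x²⟩ = 0.56730.
(Δx)² = 0.56730 − (0.54500)² = 0.27027.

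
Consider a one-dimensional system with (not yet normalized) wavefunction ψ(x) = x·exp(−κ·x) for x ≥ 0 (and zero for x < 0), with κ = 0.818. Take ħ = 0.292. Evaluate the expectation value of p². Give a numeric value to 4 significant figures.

p² ψ = −ħ² d²ψ/dx²; ⟨p²⟩ = −ħ² ∫ ψ*·ψ'' dx / ∫|ψ|² dx.
Differentiate x·exp(−κ·x) with the product rule; every integrand then reduces to terms xʲ·e^(−2κx) on [0, ∞), with ∫₀^∞ xʲ·e^(−2κx) dx = j!/(2κ)^(j+1).
State is unnormalized: ∫|ψ|² dx = 0.45675, and ∫ψ*·(−ħ² ψ'') dx = 0.026059, so ⟨p²⟩ = 0.026059 / 0.45675.
⟨p²⟩ = 0.057052.

0.05705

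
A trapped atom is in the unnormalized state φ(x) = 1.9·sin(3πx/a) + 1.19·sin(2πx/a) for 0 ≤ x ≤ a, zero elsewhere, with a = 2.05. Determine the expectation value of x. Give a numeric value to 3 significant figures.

0.666

⟨x⟩ = ∫ x·|φ|² dx / ∫|φ|² dx (integrals over the domain).
On 0 ≤ x ≤ a (j ≠ l): ∫sin²(jπx/a) dx = a/2, ∫sin(jπx/a)·sin(lπx/a) dx = 0; diagonal moments ∫x·sin²(jπx/a) dx = a²/4, ∫x²·sin²(jπx/a) dx = a³·(1/6 − 1/(4j²π²)); cross terms ∫x·sin(jπx/a)·sin(lπx/a) dx = 0 for j + l even and −4jla²/(π²(j² − l²)²) for j + l odd, ∫x²·sin(jπx/a)·sin(lπx/a) dx = (−1)^(j+l)·4jla³/(π²(j² − l²)²); higher powers the same way via product-to-sum and parts.
State is unnormalized: ∫|φ|² dx = 5.1518, and ∫φ*·x·φ dx = 3.4321, so ⟨x⟩ = 3.4321 / 5.1518.
⟨x⟩ = 0.66620.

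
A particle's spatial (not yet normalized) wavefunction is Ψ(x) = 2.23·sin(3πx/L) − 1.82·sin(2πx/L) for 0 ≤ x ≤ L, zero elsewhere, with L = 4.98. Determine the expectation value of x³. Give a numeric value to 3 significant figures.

⟨x³⟩ = ∫ x³·|Ψ|² dx / ∫|Ψ|² dx (integrals over the domain).
On 0 ≤ x ≤ L (j ≠ l): ∫sin²(jπx/L) dx = L/2, ∫sin(jπx/L)·sin(lπx/L) dx = 0; diagonal moments ∫x·sin²(jπx/L) dx = L²/4, ∫x²·sin²(jπx/L) dx = L³·(1/6 − 1/(4j²π²)); cross terms ∫x·sin(jπx/L)·sin(lπx/L) dx = 0 for j + l even and −4jlL²/(π²(j² − l²)²) for j + l odd, ∫x²·sin(jπx/L)·sin(lπx/L) dx = (−1)^(j+l)·4jlL³/(π²(j² − l²)²); higher powers the same way via product-to-sum and parts.
State is unnormalized: ∫|Ψ|² dx = 20.630, and ∫Ψ*·x³·Ψ dx = 1026.1, so ⟨x³⟩ = 1026.1 / 20.630.
⟨x³⟩ = 49.739.

49.7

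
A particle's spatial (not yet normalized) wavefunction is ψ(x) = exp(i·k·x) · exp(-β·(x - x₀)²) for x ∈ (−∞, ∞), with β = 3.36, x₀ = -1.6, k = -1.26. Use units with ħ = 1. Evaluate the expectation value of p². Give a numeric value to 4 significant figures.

4.948

p² ψ = −ħ² d²ψ/dx²; ⟨p²⟩ = −ħ² ∫ ψ*·ψ'' dx / ∫|ψ|² dx.
Gaussian moments (u = x − x₀): ∫u^(2j)·e^(−2βu²) du = (2j−1)!!/(4β)^j · √(π/(2β)), odd powers integrate to 0; here √(π/(2β)) = 0.68374. Derivatives: ψ′ = (ik − 2βu)·ψ, ψ″ = ((ik − 2βu)² − 2β)·ψ; the odd-in-u pieces drop out.
State is unnormalized: ∫|ψ|² dx = 0.68374, and ∫ψ*·(−ħ² ψ'') dx = 3.3829, so ⟨p²⟩ = 3.3829 / 0.68374.
⟨p²⟩ = 4.9476.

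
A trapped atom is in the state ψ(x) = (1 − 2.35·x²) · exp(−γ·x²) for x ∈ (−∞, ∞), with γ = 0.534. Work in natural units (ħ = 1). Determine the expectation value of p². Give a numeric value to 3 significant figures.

p² ψ = −ħ² d²ψ/dx²; ⟨p²⟩ = −ħ² ∫ ψ*·ψ'' dx / ∫|ψ|² dx.
Expand each integrand as polynomial × e^(−2γx²) and use ∫x^(2j)·e^(−2γx²) dx = (2j−1)!!/(4γ)^j · √(π/(2γ)), odd powers → 0; here √(π/(2γ)) = 1.7151. Differentiate with the product rule, d/dx e^(−γx²) = −2γx·e^(−γx²).
State is unnormalized: ∫|ψ|² dx = 4.1692, and ∫ψ*·(−ħ² ψ'') dx = 10.691, so ⟨p²⟩ = 10.691 / 4.1692.
⟨p²⟩ = 2.5643.

2.56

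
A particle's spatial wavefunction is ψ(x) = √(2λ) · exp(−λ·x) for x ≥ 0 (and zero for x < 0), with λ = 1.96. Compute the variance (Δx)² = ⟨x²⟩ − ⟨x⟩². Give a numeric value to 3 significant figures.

Compute ⟨x⟩ and ⟨x²⟩ separately, then (Δx)² = ⟨x²⟩ − ⟨x⟩².
Every integrand reduces to terms xʲ·e^(−2λx) on [0, ∞); use ∫₀^∞ xʲ·e^(−2λx) dx = j!/(2λ)^(j+1).
⟨x⟩ = 0.25510 and ⟨x²⟩ = 0.13015.
(Δx)² = 0.13015 − (0.25510)² = 0.065077.

0.0651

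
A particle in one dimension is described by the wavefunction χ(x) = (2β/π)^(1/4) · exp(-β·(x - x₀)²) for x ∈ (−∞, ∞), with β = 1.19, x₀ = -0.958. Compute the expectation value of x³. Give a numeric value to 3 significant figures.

-1.48

⟨x³⟩ = ∫ x³·|χ|² dx (integrals over the domain).
Gaussian moments (u = x − x₀): ∫u^(2j)·e^(−2βu²) du = (2j−1)!!/(4β)^j · √(π/(2β)), odd powers integrate to 0; here √(π/(2β)) = 1.1489.
⟨x³⟩ = -1.4830.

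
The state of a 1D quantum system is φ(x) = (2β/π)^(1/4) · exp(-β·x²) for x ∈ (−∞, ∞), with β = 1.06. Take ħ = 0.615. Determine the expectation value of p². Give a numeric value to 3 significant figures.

0.401

p² φ = −ħ² d²φ/dx²; ⟨p²⟩ = −ħ² ∫ φ*·φ'' dx.
Gaussian moments: ∫x^(2j)·e^(−2βx²) dx = (2j−1)!!/(4β)^j · √(π/(2β)), odd powers integrate to 0; here √(π/(2β)) = 1.2173. Derivatives: d/dx e^(−βx²) = −2βx·e^(−βx²), d²/dx² e^(−βx²) = (4β²x² − 2β)·e^(−βx²).
⟨p²⟩ = 0.40092.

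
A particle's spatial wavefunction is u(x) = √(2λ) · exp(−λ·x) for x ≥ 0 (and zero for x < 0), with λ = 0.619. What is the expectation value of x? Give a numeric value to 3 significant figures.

0.808

⟨x⟩ = ∫ x·|u|² dx (integrals over the domain).
Every integrand reduces to terms xʲ·e^(−2λx) on [0, ∞); use ∫₀^∞ xʲ·e^(−2λx) dx = j!/(2λ)^(j+1).
⟨x⟩ = 0.80775.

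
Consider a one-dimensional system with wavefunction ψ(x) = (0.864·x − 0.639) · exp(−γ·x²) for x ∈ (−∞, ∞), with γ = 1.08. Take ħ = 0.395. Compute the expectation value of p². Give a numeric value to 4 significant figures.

0.2687

p² ψ = −ħ² d²ψ/dx²; ⟨p²⟩ = −ħ² ∫ ψ*·ψ'' dx / ∫|ψ|² dx.
Expand each integrand as polynomial × e^(−2γx²) and use ∫x^(2j)·e^(−2γx²) dx = (2j−1)!!/(4γ)^j · √(π/(2γ)), odd powers → 0; here √(π/(2γ)) = 1.2060. Differentiate with the product rule, d/dx e^(−γx²) = −2γx·e^(−γx²).
State is unnormalized: ∫|ψ|² dx = 0.70083, and ∫ψ*·(−ħ² ψ'') dx = 0.18833, so ⟨p²⟩ = 0.18833 / 0.70083.
⟨p²⟩ = 0.26872.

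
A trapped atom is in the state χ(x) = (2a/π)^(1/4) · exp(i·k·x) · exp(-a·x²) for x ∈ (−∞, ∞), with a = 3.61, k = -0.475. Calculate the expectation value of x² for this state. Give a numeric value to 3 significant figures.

⟨x²⟩ = ∫ x²·|χ|² dx (integrals over the domain).
Gaussian moments: ∫x^(2j)·e^(−2ax²) dx = (2j−1)!!/(4a)^j · √(π/(2a)), odd powers integrate to 0; here √(π/(2a)) = 0.65964.
⟨x²⟩ = 0.069252.

0.0693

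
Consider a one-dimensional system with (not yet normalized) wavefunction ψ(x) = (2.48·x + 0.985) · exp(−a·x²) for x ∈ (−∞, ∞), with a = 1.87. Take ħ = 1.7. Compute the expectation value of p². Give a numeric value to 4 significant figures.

p² ψ = −ħ² d²ψ/dx²; ⟨p²⟩ = −ħ² ∫ ψ*·ψ'' dx / ∫|ψ|² dx.
Expand each integrand as polynomial × e^(−2ax²) and use ∫x^(2j)·e^(−2ax²) dx = (2j−1)!!/(4a)^j · √(π/(2a)), odd powers → 0; here √(π/(2a)) = 0.91651. Differentiate with the product rule, d/dx e^(−ax²) = −2ax·e^(−ax²).
State is unnormalized: ∫|ψ|² dx = 1.6428, and ∫ψ*·(−ħ² ψ'') dx = 17.024, so ⟨p²⟩ = 17.024 / 1.6428.
⟨p²⟩ = 10.362.

10.36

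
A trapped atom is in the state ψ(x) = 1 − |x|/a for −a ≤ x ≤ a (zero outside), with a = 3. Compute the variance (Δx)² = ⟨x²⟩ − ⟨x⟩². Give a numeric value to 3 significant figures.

0.900

Compute ⟨x⟩ and ⟨x²⟩ separately, then (Δx)² = ⟨x²⟩ − ⟨x⟩².
ψ is even, so ∫ over [−a, a] = 2∫₀ᵃ with ψ = 1 − x/a there: ∫₀ᵃ (1 − x/a)² dx = a/3, ∫₀ᵃ x²(1 − x/a)² dx = a³/30, ∫₀ᵃ x⁴(1 − x/a)² dx = a⁵/105.
Normalization: ∫|ψ|² dx = 2.0000.
⟨x⟩ = 0.0000 and ⟨x²⟩ = 0.90000.
(Δx)² = 0.90000 − (0.0000)² = 0.90000.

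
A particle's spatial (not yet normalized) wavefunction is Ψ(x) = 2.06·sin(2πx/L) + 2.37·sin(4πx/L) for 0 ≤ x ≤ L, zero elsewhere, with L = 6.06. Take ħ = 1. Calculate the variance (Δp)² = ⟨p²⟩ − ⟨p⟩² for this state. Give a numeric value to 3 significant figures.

2.91

Compute ⟨p⟩ and ⟨p²⟩ separately; (Δp)² = ⟨p²⟩ − ⟨p⟩².
d²/dx² sin(jπx/L) = −(jπ/L)²·sin(jπx/L); on 0 ≤ x ≤ L, ∫sin²(jπx/L) dx = L/2 and ∫sin(jπx/L)·sin(lπx/L) dx = 0 for j ≠ l, so only diagonal terms survive in ∫|Ψ|² and ∫Ψ·Ψ″; ∫Ψ·Ψ′ dx = [Ψ²/2] between the walls = 0.
Normalization: ∫|Ψ|² dx = 29.877.
⟨p⟩ = 0.0000 and ⟨p²⟩ = 2.9121.
(Δp)² = 2.9121 − (0.0000)² = 2.9121.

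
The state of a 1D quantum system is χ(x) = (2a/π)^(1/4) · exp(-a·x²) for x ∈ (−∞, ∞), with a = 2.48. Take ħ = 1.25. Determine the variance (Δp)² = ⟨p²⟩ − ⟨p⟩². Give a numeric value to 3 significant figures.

Compute ⟨p⟩ and ⟨p²⟩ separately; (Δp)² = ⟨p²⟩ − ⟨p⟩².
Gaussian moments: ∫x^(2j)·e^(−2ax²) dx = (2j−1)!!/(4a)^j · √(π/(2a)), odd powers integrate to 0; here √(π/(2a)) = 0.79586. Derivatives: d/dx e^(−ax²) = −2ax·e^(−ax²), d²/dx² e^(−ax²) = (4a²x² − 2a)·e^(−ax²).
⟨p⟩ = 0.0000 and ⟨p²⟩ = 3.8750.
(Δp)² = 3.8750 − (0.0000)² = 3.8750.

3.88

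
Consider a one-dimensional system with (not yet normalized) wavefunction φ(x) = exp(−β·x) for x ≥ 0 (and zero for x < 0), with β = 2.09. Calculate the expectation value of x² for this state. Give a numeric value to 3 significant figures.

⟨x²⟩ = ∫ x²·|φ|² dx / ∫|φ|² dx (integrals over the domain).
Every integrand reduces to terms xʲ·e^(−2βx) on [0, ∞); use ∫₀^∞ xʲ·e^(−2βx) dx = j!/(2β)^(j+1).
State is unnormalized: ∫|φ|² dx = 0.23923, and ∫φ*·x²·φ dx = 0.027384, so ⟨x²⟩ = 0.027384 / 0.23923.
⟨x²⟩ = 0.11447.

0.114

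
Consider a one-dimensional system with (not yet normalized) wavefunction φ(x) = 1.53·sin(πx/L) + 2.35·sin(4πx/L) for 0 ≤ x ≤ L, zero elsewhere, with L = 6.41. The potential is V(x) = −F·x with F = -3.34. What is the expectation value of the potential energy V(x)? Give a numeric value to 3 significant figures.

10.4

⟨V⟩ = ∫ V(x)·|φ|² dx / ∫|φ|² dx.
On 0 ≤ x ≤ L (j ≠ l): ∫sin²(jπx/L) dx = L/2, ∫sin(jπx/L)·sin(lπx/L) dx = 0; diagonal moments ∫x·sin²(jπx/L) dx = L²/4, ∫x²·sin²(jπx/L) dx = L³·(1/6 − 1/(4j²π²)); cross terms ∫x·sin(jπx/L)·sin(lπx/L) dx = 0 for j + l even and −4jlL²/(π²(j² − l²)²) for j + l odd, ∫x²·sin(jπx/L)·sin(lπx/L) dx = (−1)^(j+l)·4jlL³/(π²(j² − l²)²); higher powers the same way via product-to-sum and parts.
State is unnormalized: ∫|φ|² dx = 25.202, and ∫φ*·V(x)·φ dx = 262.67, so ⟨V⟩ = 262.67 / 25.202.
⟨V⟩ = 10.423.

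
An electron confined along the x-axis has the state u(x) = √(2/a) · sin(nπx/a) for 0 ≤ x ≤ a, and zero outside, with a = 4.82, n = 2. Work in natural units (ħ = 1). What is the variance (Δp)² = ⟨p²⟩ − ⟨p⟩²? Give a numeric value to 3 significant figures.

1.70

Compute ⟨p⟩ and ⟨p²⟩ separately; (Δp)² = ⟨p²⟩ − ⟨p⟩².
d/dx sin(nπx/a) = (nπ/a)·cos(nπx/a) and d²/dx² sin(nπx/a) = −(nπ/a)²·sin(nπx/a); on 0 ≤ x ≤ a, ∫sin²(nπx/a) dx = a/2 and ∫sin(nπx/a)·cos(nπx/a) dx = 0.
⟨p⟩ = 0.0000 and ⟨p²⟩ = 1.6993.
(Δp)² = 1.6993 − (0.0000)² = 1.6993.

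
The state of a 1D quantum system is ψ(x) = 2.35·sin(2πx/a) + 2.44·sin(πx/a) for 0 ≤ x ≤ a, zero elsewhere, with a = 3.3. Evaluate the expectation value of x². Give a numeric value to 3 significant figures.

⟨x²⟩ = ∫ x²·|ψ|² dx / ∫|ψ|² dx (integrals over the domain).
On 0 ≤ x ≤ a (j ≠ l): ∫sin²(jπx/a) dx = a/2, ∫sin(jπx/a)·sin(lπx/a) dx = 0; diagonal moments ∫x·sin²(jπx/a) dx = a²/4, ∫x²·sin²(jπx/a) dx = a³·(1/6 − 1/(4j²π²)); cross terms ∫x·sin(jπx/a)·sin(lπx/a) dx = 0 for j + l even and −4jla²/(π²(j² − l²)²) for j + l odd, ∫x²·sin(jπx/a)·sin(lπx/a) dx = (−1)^(j+l)·4jla³/(π²(j² − l²)²); higher powers the same way via product-to-sum and parts.
State is unnormalized: ∫|ψ|² dx = 18.936, and ∫ψ*·x²·ψ dx = 24.942, so ⟨x²⟩ = 24.942 / 18.936.
⟨x²⟩ = 1.3172.

1.32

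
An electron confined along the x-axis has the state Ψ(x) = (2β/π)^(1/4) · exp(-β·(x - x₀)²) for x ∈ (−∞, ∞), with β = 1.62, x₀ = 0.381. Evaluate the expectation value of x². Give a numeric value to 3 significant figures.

0.299

⟨x²⟩ = ∫ x²·|Ψ|² dx (integrals over the domain).
Gaussian moments (u = x − x₀): ∫u^(2j)·e^(−2βu²) du = (2j−1)!!/(4β)^j · √(π/(2β)), odd powers integrate to 0; here √(π/(2β)) = 0.98470.
⟨x²⟩ = 0.29948.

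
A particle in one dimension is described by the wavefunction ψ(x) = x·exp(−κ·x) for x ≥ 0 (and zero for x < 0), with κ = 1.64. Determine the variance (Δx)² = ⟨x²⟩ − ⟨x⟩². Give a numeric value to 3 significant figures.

Compute ⟨x⟩ and ⟨x²⟩ separately, then (Δx)² = ⟨x²⟩ − ⟨x⟩².
Every integrand reduces to terms xʲ·e^(−2κx) on [0, ∞); use ∫₀^∞ xʲ·e^(−2κx) dx = j!/(2κ)^(j+1).
Normalization: ∫|ψ|² dx = 0.056677.
⟨x⟩ = 0.91463 and ⟨x²⟩ = 1.1154.
(Δx)² = 1.1154 − (0.91463)² = 0.27885.

0.279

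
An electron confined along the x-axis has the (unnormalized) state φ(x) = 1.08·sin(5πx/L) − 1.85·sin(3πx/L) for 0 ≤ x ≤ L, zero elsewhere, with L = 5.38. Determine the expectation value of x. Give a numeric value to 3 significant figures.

⟨x⟩ = ∫ x·|φ|² dx / ∫|φ|² dx (integrals over the domain).
On 0 ≤ x ≤ L (j ≠ l): ∫sin²(jπx/L) dx = L/2, ∫sin(jπx/L)·sin(lπx/L) dx = 0; diagonal moments ∫x·sin²(jπx/L) dx = L²/4, ∫x²·sin²(jπx/L) dx = L³·(1/6 − 1/(4j²π²)); cross terms ∫x·sin(jπx/L)·sin(lπx/L) dx = 0 for j + l even and −4jlL²/(π²(j² − l²)²) for j + l odd, ∫x²·sin(jπx/L)·sin(lπx/L) dx = (−1)^(j+l)·4jlL³/(π²(j² − l²)²); higher powers the same way via product-to-sum and parts.
State is unnormalized: ∫|φ|² dx = 12.344, and ∫φ*·x·φ dx = 33.206, so ⟨x⟩ = 33.206 / 12.344.
⟨x⟩ = 2.6900.

2.69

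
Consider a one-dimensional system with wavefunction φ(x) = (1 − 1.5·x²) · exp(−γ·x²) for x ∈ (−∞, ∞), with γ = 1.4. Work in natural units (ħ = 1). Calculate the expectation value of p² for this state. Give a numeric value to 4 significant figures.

4.199

p² φ = −ħ² d²φ/dx²; ⟨p²⟩ = −ħ² ∫ φ*·φ'' dx / ∫|φ|² dx.
Expand each integrand as polynomial × e^(−2γx²) and use ∫x^(2j)·e^(−2γx²) dx = (2j−1)!!/(4γ)^j · √(π/(2γ)), odd powers → 0; here √(π/(2γ)) = 1.0592. Differentiate with the product rule, d/dx e^(−γx²) = −2γx·e^(−γx²).
State is unnormalized: ∫|φ|² dx = 0.71979, and ∫φ*·(−ħ² φ'') dx = 3.0222, so ⟨p²⟩ = 3.0222 / 0.71979.
⟨p²⟩ = 4.1987.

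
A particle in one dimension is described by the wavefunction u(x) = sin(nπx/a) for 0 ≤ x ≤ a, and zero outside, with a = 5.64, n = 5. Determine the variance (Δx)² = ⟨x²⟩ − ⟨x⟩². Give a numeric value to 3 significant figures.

2.59

Compute ⟨x⟩ and ⟨x²⟩ separately, then (Δx)² = ⟨x²⟩ − ⟨x⟩².
With sin²θ = (1 − cos2θ)/2 on 0 ≤ x ≤ a: ∫sin²(nπx/a) dx = a/2, ∫x·sin²(nπx/a) dx = a²/4, ∫x²·sin²(nπx/a) dx = a³·(1/6 − 1/(4n²π²)); higher powers xᵏ the same way, integrating xᵏ·cos(2nπx/a) by parts.
Normalization: ∫|u|² dx = 2.8200.
⟨x⟩ = 2.8200 and ⟨x²⟩ = 10.539.
(Δx)² = 10.539 − (2.8200)² = 2.5863.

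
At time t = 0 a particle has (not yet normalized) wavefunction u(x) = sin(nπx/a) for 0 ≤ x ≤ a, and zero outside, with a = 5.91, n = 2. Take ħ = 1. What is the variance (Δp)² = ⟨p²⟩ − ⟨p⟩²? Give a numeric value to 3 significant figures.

1.13

Compute ⟨p⟩ and ⟨p²⟩ separately; (Δp)² = ⟨p²⟩ − ⟨p⟩².
d/dx sin(nπx/a) = (nπ/a)·cos(nπx/a) and d²/dx² sin(nπx/a) = −(nπ/a)²·sin(nπx/a); on 0 ≤ x ≤ a, ∫sin²(nπx/a) dx = a/2 and ∫sin(nπx/a)·cos(nπx/a) dx = 0.
Normalization: ∫|u|² dx = 2.9550.
⟨p⟩ = 0.0000 and ⟨p²⟩ = 1.1303.
(Δp)² = 1.1303 − (0.0000)² = 1.1303.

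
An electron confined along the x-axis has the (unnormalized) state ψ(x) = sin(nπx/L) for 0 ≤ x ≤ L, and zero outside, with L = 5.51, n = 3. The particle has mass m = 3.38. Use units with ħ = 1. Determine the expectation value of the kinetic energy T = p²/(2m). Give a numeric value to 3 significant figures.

T = −(ħ²/2m) d²/dx², so ⟨T⟩ = −(ħ²/2m) ∫ ψ*·ψ'' dx / ∫|ψ|² dx; with m = 3.38.
d/dx sin(nπx/L) = (nπ/L)·cos(nπx/L) and d²/dx² sin(nπx/L) = −(nπ/L)²·sin(nπx/L); on 0 ≤ x ≤ L, ∫sin²(nπx/L) dx = L/2 and ∫sin(nπx/L)·cos(nπx/L) dx = 0.
State is unnormalized: ∫|ψ|² dx = 2.7550, and ∫ψ*·(−ħ²/2m · ψ'') dx = 1.1924, so ⟨T⟩ = 1.1924 / 2.7550.
⟨T⟩ = 0.43281.

0.433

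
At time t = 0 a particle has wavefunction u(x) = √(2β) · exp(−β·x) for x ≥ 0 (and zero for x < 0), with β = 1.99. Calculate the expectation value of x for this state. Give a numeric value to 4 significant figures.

0.2513

⟨x⟩ = ∫ x·|u|² dx (integrals over the domain).
Every integrand reduces to terms xʲ·e^(−2βx) on [0, ∞); use ∫₀^∞ xʲ·e^(−2βx) dx = j!/(2β)^(j+1).
⟨x⟩ = 0.25126.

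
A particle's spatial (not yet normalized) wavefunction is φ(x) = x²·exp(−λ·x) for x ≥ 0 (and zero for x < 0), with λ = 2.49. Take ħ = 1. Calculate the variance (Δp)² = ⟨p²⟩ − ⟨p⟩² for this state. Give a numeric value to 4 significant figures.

Compute ⟨p⟩ and ⟨p²⟩ separately; (Δp)² = ⟨p²⟩ − ⟨p⟩².
Differentiate x²·exp(−λ·x) with the product rule; every integrand then reduces to terms xʲ·e^(−2λx) on [0, ∞), with ∫₀^∞ xʲ·e^(−2λx) dx = j!/(2λ)^(j+1).
Normalization: ∫|φ|² dx = 0.0078355.
⟨p⟩ = 0.0000 and ⟨p²⟩ = 2.0667.
(Δp)² = 2.0667 − (0.0000)² = 2.0667.

2.067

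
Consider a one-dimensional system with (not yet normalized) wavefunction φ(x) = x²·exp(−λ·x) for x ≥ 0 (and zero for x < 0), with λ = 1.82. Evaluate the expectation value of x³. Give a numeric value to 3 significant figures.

4.35

⟨x³⟩ = ∫ x³·|φ|² dx / ∫|φ|² dx (integrals over the domain).
Every integrand reduces to terms xʲ·e^(−2λx) on [0, ∞); use ∫₀^∞ xʲ·e^(−2λx) dx = j!/(2λ)^(j+1).
State is unnormalized: ∫|φ|² dx = 0.037558, and ∫φ*·x³·φ dx = 0.16354, so ⟨x³⟩ = 0.16354 / 0.037558.
⟨x³⟩ = 4.3543.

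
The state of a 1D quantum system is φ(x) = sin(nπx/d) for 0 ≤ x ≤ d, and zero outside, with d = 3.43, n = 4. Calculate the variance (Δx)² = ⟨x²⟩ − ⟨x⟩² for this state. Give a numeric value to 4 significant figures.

Compute ⟨x⟩ and ⟨x²⟩ separately, then (Δx)² = ⟨x²⟩ − ⟨x⟩².
With sin²θ = (1 − cos2θ)/2 on 0 ≤ x ≤ d: ∫sin²(nπx/d) dx = d/2, ∫x·sin²(nπx/d) dx = d²/4, ∫x²·sin²(nπx/d) dx = d³·(1/6 − 1/(4n²π²)); higher powers xᵏ the same way, integrating xᵏ·cos(2nπx/d) by parts.
Normalization: ∫|φ|² dx = 1.7150.
⟨x⟩ = 1.7150 and ⟨x²⟩ = 3.8844.
(Δx)² = 3.8844 − (1.7150)² = 0.94316.

0.9432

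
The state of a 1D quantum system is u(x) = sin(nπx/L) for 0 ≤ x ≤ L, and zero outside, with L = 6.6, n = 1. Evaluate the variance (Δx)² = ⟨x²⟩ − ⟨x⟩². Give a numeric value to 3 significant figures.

1.42

Compute ⟨x⟩ and ⟨x²⟩ separately, then (Δx)² = ⟨x²⟩ − ⟨x⟩².
With sin²θ = (1 − cos2θ)/2 on 0 ≤ x ≤ L: ∫sin²(nπx/L) dx = L/2, ∫x·sin²(nπx/L) dx = L²/4, ∫x²·sin²(nπx/L) dx = L³·(1/6 − 1/(4n²π²)); higher powers xᵏ the same way, integrating xᵏ·cos(2nπx/L) by parts.
Normalization: ∫|u|² dx = 3.3000.
⟨x⟩ = 3.3000 and ⟨x²⟩ = 12.313.
(Δx)² = 12.313 − (3.3000)² = 1.4232.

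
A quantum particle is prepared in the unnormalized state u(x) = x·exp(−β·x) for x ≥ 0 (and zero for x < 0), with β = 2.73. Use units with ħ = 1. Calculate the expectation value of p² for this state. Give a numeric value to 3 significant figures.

7.45

p² u = −ħ² d²u/dx²; ⟨p²⟩ = −ħ² ∫ u*·u'' dx / ∫|u|² dx.
Differentiate x·exp(−β·x) with the product rule; every integrand then reduces to terms xʲ·e^(−2βx) on [0, ∞), with ∫₀^∞ xʲ·e^(−2βx) dx = j!/(2β)^(j+1).
State is unnormalized: ∫|u|² dx = 0.012287, and ∫u*·(−ħ² u'') dx = 0.091575, so ⟨p²⟩ = 0.091575 / 0.012287.
⟨p²⟩ = 7.4529.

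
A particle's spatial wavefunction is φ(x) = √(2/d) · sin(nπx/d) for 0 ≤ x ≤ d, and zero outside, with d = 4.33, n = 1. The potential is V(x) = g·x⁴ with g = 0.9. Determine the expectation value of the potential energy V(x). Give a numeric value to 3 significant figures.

36.1

⟨V⟩ = ∫ V(x)·|φ|² dx.
With sin²θ = (1 − cos2θ)/2 on 0 ≤ x ≤ d: ∫sin²(nπx/d) dx = d/2, ∫x·sin²(nπx/d) dx = d²/4, ∫x²·sin²(nπx/d) dx = d³·(1/6 − 1/(4n²π²)); higher powers xᵏ the same way, integrating xᵏ·cos(2nπx/d) by parts.
⟨V⟩ = 36.091.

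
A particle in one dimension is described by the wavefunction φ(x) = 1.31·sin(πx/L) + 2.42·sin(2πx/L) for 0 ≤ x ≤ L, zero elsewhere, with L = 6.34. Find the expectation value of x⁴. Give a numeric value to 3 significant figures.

103.

⟨x⁴⟩ = ∫ x⁴·|φ|² dx / ∫|φ|² dx (integrals over the domain).
On 0 ≤ x ≤ L (j ≠ l): ∫sin²(jπx/L) dx = L/2, ∫sin(jπx/L)·sin(lπx/L) dx = 0; diagonal moments ∫x·sin²(jπx/L) dx = L²/4, ∫x²·sin²(jπx/L) dx = L³·(1/6 − 1/(4j²π²)); cross terms ∫x·sin(jπx/L)·sin(lπx/L) dx = 0 for j + l even and −4jlL²/(π²(j² − l²)²) for j + l odd, ∫x²·sin(jπx/L)·sin(lπx/L) dx = (−1)^(j+l)·4jlL³/(π²(j² − l²)²); higher powers the same way via product-to-sum and parts.
State is unnormalized: ∫|φ|² dx = 24.005, and ∫φ*·x⁴·φ dx = 2474.2, so ⟨x⁴⟩ = 2474.2 / 24.005.
⟨x⁴⟩ = 103.07.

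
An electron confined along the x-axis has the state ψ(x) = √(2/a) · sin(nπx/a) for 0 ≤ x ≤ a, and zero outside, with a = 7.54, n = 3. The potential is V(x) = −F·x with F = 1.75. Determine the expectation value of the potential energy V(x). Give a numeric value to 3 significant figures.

-6.60

⟨V⟩ = ∫ V(x)·|ψ|² dx.
With sin²θ = (1 − cos2θ)/2 on 0 ≤ x ≤ a: ∫sin²(nπx/a) dx = a/2, ∫x·sin²(nπx/a) dx = a²/4, ∫x²·sin²(nπx/a) dx = a³·(1/6 − 1/(4n²π²)); higher powers xᵏ the same way, integrating xᵏ·cos(2nπx/a) by parts.
⟨V⟩ = -6.5975.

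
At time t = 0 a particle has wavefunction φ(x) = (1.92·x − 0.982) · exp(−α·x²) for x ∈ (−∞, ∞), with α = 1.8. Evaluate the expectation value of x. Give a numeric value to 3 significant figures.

⟨x⟩ = ∫ x·|φ|² dx / ∫|φ|² dx (integrals over the domain).
Expand each integrand as polynomial × e^(−2αx²) and use ∫x^(2j)·e^(−2αx²) dx = (2j−1)!!/(4α)^j · √(π/(2α)), odd powers → 0; here √(π/(2α)) = 0.93417.
State is unnormalized: ∫|φ|² dx = 1.3791, and ∫φ*·x·φ dx = -0.48925, so ⟨x⟩ = -0.48925 / 1.3791.
⟨x⟩ = -0.35476.

-0.355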